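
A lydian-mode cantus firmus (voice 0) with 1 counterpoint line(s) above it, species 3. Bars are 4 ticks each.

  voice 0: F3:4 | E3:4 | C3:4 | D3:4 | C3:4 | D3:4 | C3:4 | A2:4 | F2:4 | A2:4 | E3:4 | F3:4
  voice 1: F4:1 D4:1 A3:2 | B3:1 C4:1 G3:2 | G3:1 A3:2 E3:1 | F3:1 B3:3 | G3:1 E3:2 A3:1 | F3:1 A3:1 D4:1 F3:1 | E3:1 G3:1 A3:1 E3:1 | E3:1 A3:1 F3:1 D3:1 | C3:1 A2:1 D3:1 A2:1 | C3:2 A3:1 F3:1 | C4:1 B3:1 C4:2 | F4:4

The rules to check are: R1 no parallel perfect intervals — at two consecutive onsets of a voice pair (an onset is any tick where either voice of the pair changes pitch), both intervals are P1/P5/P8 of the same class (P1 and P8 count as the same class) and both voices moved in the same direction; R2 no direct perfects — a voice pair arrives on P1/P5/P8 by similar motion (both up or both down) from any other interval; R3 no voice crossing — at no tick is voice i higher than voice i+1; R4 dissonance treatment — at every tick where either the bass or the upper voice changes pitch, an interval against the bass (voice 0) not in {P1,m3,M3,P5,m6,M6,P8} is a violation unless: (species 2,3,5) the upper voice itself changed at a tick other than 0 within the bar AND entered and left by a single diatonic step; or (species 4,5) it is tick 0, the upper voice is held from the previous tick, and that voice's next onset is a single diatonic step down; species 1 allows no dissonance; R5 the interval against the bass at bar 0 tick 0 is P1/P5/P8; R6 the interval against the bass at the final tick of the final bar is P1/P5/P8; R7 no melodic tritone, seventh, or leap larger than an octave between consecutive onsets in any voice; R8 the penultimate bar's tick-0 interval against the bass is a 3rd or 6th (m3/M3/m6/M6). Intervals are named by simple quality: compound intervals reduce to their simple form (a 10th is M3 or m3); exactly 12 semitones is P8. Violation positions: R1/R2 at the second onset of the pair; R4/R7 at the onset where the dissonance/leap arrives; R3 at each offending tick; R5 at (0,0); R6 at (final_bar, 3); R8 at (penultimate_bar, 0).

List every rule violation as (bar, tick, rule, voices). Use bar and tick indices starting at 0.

bar 0: v0=F3 v1=F4 downbeat P8
bar 1: v0=E3 v1=B3 downbeat P5
bar 2: v0=C3 v1=G3 downbeat P5
bar 3: v0=D3 v1=F3 downbeat m3
bar 4: v0=C3 v1=G3 downbeat P5
bar 5: v0=D3 v1=F3 downbeat m3
bar 6: v0=C3 v1=E3 downbeat M3
bar 7: v0=A2 v1=E3 downbeat P5
bar 8: v0=F2 v1=C3 downbeat P5
bar 9: v0=A2 v1=C3 downbeat m3
bar 10: v0=E3 v1=C4 downbeat m6
bar 11: v0=F3 v1=F4 downbeat P8
  -> R7 @ bar 3 tick 1 v(1,): F3->B3 leap 6st
  -> R2 @ bar 4 tick 0 v(0, 1): D3/B3 M6 -> C3/G3 P5 similar
  -> R4 @ bar 7 tick 3 v(0, 1): A2/D3 P4 untreated
  -> R2 @ bar 8 tick 0 v(0, 1): A2/D3 P4 -> F2/C3 P5 similar
  -> R2 @ bar 11 tick 0 v(0, 1): E3/C4 m6 -> F3/F4 P8 similar

(3, 1, R7, (1,))
(4, 0, R2, (0, 1))
(7, 3, R4, (0, 1))
(8, 0, R2, (0, 1))
(11, 0, R2, (0, 1))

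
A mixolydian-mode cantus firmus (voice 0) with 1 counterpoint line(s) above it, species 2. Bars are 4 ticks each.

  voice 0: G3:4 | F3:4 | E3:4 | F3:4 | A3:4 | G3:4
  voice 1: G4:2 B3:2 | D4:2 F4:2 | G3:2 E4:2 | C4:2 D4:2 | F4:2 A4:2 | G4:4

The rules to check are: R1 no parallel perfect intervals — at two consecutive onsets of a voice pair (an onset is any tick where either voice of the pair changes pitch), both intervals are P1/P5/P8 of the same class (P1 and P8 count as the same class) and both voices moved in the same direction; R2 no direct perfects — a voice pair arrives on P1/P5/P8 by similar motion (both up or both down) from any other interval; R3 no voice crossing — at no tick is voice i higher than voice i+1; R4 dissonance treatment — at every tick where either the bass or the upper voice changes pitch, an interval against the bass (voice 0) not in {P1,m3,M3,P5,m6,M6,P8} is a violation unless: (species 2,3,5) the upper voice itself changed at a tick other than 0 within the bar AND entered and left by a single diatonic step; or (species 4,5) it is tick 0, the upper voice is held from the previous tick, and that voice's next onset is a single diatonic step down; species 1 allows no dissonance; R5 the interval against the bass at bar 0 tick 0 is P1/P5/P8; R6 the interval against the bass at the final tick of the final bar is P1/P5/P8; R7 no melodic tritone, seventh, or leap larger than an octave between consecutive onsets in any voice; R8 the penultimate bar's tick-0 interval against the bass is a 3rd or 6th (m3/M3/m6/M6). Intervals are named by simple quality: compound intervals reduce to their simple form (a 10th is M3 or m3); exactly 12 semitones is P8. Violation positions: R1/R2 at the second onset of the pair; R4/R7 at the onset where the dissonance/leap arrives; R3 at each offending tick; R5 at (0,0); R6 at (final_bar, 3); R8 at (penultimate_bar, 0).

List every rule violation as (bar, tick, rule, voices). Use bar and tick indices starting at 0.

(2, 0, R7, (1,))
(5, 0, R1, (0, 1))

bar 0: v0=G3 v1=G4 downbeat P8
bar 1: v0=F3 v1=D4 downbeat M6
bar 2: v0=E3 v1=G3 downbeat m3
bar 3: v0=F3 v1=C4 downbeat P5
bar 4: v0=A3 v1=F4 downbeat m6
bar 5: v0=G3 v1=G4 downbeat P8
  -> R7 @ bar 2 tick 0 v(1,): F4->G3 leap 10st
  -> R1 @ bar 5 tick 0 v(0, 1): A3/A4 P8 -> G3/G4 P8 similar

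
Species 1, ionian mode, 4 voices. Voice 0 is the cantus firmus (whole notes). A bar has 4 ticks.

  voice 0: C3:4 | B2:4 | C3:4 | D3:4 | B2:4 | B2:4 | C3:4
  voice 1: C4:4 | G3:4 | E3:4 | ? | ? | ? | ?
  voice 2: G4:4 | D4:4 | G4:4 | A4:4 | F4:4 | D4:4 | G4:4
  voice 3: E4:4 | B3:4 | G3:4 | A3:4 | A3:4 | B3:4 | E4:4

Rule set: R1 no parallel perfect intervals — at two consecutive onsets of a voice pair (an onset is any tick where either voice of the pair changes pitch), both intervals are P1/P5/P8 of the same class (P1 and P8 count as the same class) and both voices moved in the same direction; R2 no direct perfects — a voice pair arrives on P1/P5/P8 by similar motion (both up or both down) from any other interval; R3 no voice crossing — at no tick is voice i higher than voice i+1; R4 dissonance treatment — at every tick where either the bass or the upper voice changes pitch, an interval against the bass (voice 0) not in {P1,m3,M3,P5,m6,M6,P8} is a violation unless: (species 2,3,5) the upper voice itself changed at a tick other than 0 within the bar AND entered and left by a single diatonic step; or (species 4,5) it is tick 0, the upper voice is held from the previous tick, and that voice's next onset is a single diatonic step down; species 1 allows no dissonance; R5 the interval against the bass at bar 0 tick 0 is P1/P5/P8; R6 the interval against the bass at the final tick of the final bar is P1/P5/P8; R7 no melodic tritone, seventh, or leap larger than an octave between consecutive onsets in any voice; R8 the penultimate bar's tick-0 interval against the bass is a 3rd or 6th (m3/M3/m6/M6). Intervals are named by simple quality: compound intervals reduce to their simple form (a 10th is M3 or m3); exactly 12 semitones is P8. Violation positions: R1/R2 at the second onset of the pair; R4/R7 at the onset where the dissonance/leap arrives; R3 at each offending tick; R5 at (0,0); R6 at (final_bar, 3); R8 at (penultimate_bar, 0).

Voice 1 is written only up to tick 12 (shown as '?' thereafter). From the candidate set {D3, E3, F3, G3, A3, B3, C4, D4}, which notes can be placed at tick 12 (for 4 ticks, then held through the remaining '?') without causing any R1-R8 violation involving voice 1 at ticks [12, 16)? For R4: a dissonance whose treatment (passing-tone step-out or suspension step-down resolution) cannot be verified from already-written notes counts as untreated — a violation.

D3: legal
E3: violates R4
F3: legal
G3: violates R4
A3: violates R2
B3: legal
C4: violates R4
D4: violates R2,R7

{B3, D3, F3}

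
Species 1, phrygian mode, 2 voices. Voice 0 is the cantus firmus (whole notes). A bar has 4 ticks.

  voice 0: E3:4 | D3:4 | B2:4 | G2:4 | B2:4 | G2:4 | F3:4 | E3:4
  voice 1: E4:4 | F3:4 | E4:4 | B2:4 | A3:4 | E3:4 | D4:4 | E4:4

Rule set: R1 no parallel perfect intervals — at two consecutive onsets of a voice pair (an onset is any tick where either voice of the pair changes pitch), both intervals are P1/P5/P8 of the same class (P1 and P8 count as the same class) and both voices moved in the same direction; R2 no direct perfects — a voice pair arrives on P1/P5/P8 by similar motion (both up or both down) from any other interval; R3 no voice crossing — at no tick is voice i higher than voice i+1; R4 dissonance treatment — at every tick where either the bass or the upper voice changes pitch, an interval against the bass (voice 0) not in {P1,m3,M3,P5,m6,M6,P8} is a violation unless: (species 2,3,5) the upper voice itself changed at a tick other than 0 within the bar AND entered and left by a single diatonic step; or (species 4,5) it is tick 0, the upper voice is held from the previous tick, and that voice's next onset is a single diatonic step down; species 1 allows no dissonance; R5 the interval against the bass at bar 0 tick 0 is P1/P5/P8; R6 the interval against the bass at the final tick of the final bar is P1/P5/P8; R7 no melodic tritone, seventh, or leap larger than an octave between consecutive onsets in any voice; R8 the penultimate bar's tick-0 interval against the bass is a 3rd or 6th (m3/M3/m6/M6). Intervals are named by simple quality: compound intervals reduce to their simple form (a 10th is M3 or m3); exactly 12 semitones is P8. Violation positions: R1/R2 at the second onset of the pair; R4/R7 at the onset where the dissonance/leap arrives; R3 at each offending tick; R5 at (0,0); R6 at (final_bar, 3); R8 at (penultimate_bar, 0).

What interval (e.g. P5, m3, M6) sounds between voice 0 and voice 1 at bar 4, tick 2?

voice 0=B2 voice 1=A3 -> m7

m7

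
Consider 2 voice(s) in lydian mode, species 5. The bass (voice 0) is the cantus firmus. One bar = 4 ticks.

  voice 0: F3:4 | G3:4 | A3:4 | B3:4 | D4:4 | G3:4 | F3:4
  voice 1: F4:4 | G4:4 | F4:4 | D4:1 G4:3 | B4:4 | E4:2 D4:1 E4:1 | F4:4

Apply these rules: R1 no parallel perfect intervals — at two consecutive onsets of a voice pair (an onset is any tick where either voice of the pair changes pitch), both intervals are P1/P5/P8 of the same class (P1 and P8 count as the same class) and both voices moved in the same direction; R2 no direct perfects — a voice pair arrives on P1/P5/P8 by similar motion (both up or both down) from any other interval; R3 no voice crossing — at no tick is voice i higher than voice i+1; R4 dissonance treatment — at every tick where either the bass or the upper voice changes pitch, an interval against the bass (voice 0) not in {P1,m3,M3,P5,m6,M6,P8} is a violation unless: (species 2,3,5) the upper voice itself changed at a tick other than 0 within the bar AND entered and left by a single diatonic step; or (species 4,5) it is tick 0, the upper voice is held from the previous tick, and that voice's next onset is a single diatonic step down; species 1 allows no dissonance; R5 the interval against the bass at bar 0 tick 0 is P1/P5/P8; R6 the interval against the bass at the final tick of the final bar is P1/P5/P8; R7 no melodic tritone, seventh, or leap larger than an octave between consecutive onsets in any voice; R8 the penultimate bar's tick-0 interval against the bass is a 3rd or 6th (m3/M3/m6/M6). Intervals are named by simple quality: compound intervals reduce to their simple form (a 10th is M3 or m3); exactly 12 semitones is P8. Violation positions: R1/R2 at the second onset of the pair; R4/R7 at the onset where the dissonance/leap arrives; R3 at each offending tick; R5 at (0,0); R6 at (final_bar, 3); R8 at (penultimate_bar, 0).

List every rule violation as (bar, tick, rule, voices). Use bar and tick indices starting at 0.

(1, 0, R1, (0, 1))

bar 0: v0=F3 v1=F4 downbeat P8
bar 1: v0=G3 v1=G4 downbeat P8
bar 2: v0=A3 v1=F4 downbeat m6
bar 3: v0=B3 v1=D4 downbeat m3
bar 4: v0=D4 v1=B4 downbeat M6
bar 5: v0=G3 v1=E4 downbeat M6
bar 6: v0=F3 v1=F4 downbeat P8
  -> R1 @ bar 1 tick 0 v(0, 1): F3/F4 P8 -> G3/G4 P8 similar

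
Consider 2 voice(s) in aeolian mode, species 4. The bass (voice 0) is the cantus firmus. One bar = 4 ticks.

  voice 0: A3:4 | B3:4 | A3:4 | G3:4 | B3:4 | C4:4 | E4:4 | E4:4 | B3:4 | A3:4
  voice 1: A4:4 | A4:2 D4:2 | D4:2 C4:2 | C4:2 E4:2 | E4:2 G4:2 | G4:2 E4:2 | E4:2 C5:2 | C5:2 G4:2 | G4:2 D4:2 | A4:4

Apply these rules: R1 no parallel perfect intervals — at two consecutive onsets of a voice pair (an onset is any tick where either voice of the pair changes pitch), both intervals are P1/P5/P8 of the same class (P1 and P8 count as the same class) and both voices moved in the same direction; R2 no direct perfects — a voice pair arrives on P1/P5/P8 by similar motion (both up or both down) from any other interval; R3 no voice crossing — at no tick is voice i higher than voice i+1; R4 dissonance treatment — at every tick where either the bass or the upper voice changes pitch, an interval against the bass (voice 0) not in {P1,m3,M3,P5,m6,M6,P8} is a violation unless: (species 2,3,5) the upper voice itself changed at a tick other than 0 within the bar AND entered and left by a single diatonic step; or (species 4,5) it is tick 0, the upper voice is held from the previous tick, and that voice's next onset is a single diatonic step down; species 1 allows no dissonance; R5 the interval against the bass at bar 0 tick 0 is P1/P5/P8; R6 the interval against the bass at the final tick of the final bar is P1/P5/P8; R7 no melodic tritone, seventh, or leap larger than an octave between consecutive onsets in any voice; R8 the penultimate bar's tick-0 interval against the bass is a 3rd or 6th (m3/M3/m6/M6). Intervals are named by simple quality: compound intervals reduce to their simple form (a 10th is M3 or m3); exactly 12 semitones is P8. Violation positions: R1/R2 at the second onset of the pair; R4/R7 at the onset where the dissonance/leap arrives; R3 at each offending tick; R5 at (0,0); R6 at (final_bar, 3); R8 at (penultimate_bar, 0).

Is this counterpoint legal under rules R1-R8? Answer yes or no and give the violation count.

bar 0: v0=A3 v1=A4 (P8)
bar 1: v0=B3 v1=A4 (m7)
bar 2: v0=A3 v1=D4 (P4)
bar 3: v0=G3 v1=C4 (P4)
bar 4: v0=B3 v1=E4 (P4)
bar 5: v0=C4 v1=G4 (P5)
bar 6: v0=E4 v1=E4 (P1)
bar 7: v0=E4 v1=C5 (m6)
bar 8: v0=B3 v1=G4 (m6)
bar 9: v0=A3 v1=A4 (P8)
  R4 @ bar1.0: B3/A4 m7 untreated
  R4 @ bar3.0: G3/C4 P4 untreated
  R4 @ bar4.0: B3/E4 P4 untreated

No (3 violations)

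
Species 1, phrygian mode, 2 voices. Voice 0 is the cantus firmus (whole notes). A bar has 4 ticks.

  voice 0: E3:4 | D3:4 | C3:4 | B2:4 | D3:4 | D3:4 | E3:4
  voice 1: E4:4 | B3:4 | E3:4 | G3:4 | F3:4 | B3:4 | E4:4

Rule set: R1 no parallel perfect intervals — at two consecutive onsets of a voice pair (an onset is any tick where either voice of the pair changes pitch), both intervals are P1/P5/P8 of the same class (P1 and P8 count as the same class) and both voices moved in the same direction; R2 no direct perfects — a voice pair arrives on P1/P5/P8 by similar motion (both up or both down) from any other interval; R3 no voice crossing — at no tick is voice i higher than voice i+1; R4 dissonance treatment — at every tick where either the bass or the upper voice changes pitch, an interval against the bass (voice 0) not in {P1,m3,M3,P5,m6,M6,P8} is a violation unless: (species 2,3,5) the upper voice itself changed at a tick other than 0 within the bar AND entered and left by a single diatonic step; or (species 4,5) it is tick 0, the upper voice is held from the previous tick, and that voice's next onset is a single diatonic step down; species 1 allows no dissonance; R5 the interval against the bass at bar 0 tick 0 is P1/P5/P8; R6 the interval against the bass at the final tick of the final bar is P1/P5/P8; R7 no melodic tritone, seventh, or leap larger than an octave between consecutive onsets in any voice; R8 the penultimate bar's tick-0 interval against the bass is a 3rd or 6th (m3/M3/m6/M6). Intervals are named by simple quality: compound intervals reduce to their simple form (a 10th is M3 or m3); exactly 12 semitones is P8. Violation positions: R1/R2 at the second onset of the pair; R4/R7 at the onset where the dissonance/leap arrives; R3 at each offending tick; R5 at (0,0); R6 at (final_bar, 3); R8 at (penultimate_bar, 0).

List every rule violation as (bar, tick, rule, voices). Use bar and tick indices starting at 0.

(5, 0, R7, (1,))
(6, 0, R2, (0, 1))

bar 0: v0=E3 v1=E4 downbeat P8
bar 1: v0=D3 v1=B3 downbeat M6
bar 2: v0=C3 v1=E3 downbeat M3
bar 3: v0=B2 v1=G3 downbeat m6
bar 4: v0=D3 v1=F3 downbeat m3
bar 5: v0=D3 v1=B3 downbeat M6
bar 6: v0=E3 v1=E4 downbeat P8
  -> R7 @ bar 5 tick 0 v(1,): F3->B3 leap 6st
  -> R2 @ bar 6 tick 0 v(0, 1): D3/B3 M6 -> E3/E4 P8 similar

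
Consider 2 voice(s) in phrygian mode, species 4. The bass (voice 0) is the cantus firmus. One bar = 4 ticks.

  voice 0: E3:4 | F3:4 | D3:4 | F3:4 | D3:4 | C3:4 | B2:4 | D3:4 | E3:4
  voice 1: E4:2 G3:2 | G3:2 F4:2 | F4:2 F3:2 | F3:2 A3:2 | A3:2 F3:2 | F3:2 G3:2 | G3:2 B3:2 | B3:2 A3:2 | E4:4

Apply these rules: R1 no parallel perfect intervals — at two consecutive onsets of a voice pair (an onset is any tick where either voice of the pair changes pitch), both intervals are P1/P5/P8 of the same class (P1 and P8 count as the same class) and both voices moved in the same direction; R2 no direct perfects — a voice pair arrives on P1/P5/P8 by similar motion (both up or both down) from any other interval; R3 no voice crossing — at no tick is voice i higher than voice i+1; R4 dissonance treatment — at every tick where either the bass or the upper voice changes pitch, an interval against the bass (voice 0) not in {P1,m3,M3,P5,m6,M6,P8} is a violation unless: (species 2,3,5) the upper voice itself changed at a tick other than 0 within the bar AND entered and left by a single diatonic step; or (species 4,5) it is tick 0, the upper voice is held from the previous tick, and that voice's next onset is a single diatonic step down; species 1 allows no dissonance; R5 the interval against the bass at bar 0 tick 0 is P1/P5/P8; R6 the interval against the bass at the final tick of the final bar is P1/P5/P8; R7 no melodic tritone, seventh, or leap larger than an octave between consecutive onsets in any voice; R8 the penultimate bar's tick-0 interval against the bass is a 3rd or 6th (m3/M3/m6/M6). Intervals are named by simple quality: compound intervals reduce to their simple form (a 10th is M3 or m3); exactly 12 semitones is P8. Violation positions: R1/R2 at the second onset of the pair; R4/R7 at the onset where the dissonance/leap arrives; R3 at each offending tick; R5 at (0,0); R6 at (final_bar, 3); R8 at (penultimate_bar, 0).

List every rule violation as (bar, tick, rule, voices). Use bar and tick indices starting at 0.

bar 0: v0=E3 v1=E4 downbeat P8
bar 1: v0=F3 v1=G3 downbeat M2
bar 2: v0=D3 v1=F4 downbeat m3
bar 3: v0=F3 v1=F3 downbeat P1
bar 4: v0=D3 v1=A3 downbeat P5
bar 5: v0=C3 v1=F3 downbeat P4
bar 6: v0=B2 v1=G3 downbeat m6
bar 7: v0=D3 v1=B3 downbeat M6
bar 8: v0=E3 v1=E4 downbeat P8
  -> R4 @ bar 1 tick 0 v(0, 1): F3/G3 M2 untreated
  -> R7 @ bar 1 tick 2 v(1,): G3->F4 leap 10st
  -> R4 @ bar 5 tick 0 v(0, 1): C3/F3 P4 untreated
  -> R2 @ bar 8 tick 0 v(0, 1): D3/A3 P5 -> E3/E4 P8 similar

(1, 0, R4, (0, 1))
(1, 2, R7, (1,))
(5, 0, R4, (0, 1))
(8, 0, R2, (0, 1))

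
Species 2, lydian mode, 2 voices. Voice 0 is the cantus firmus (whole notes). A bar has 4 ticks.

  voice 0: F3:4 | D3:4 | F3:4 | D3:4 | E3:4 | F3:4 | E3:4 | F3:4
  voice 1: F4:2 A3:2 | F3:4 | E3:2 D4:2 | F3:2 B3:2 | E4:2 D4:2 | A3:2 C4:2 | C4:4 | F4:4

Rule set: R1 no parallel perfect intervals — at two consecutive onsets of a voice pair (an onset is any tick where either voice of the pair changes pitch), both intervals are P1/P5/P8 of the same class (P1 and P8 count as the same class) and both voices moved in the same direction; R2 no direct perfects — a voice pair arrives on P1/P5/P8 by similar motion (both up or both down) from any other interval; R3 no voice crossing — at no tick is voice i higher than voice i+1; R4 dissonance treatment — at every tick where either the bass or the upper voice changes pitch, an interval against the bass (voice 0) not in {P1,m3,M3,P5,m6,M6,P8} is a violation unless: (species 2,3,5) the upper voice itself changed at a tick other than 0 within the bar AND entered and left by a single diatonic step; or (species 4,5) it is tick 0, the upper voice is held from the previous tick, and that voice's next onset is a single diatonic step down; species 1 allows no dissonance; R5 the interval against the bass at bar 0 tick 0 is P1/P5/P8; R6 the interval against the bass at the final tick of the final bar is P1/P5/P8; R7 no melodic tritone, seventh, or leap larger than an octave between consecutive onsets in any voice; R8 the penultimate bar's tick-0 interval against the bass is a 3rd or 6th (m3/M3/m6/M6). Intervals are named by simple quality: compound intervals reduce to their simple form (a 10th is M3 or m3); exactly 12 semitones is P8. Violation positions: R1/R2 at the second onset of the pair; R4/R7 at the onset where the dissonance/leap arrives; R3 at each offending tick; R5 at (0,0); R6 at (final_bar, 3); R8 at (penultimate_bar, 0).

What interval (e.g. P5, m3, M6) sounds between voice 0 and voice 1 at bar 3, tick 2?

M6

voice 0=D3 voice 1=B3 -> M6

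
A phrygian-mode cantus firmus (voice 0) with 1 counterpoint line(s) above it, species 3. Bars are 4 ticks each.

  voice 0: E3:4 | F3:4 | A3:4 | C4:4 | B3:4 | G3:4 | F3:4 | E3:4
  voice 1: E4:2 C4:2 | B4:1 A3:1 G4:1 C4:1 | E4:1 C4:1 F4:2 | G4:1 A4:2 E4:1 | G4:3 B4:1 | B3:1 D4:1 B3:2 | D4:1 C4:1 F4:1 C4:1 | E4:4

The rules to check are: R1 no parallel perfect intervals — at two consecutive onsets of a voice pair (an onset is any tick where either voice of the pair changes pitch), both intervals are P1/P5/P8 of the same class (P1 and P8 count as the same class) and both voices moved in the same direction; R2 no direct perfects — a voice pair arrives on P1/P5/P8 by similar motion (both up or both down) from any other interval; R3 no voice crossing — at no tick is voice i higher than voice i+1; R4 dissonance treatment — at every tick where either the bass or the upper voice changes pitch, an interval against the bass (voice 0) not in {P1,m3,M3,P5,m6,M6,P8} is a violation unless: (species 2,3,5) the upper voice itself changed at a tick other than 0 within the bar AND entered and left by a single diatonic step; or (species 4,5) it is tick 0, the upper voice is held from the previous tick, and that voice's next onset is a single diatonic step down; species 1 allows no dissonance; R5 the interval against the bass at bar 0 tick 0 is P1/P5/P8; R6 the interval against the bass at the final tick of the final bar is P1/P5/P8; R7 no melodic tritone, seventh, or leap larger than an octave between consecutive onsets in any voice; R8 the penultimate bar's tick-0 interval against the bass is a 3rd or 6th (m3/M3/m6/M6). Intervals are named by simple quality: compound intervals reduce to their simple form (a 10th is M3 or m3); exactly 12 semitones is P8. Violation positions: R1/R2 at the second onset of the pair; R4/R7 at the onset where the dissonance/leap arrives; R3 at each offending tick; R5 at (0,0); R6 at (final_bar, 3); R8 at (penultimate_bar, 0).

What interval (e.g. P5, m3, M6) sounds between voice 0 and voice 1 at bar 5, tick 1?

P5

voice 0=G3 voice 1=D4 -> P5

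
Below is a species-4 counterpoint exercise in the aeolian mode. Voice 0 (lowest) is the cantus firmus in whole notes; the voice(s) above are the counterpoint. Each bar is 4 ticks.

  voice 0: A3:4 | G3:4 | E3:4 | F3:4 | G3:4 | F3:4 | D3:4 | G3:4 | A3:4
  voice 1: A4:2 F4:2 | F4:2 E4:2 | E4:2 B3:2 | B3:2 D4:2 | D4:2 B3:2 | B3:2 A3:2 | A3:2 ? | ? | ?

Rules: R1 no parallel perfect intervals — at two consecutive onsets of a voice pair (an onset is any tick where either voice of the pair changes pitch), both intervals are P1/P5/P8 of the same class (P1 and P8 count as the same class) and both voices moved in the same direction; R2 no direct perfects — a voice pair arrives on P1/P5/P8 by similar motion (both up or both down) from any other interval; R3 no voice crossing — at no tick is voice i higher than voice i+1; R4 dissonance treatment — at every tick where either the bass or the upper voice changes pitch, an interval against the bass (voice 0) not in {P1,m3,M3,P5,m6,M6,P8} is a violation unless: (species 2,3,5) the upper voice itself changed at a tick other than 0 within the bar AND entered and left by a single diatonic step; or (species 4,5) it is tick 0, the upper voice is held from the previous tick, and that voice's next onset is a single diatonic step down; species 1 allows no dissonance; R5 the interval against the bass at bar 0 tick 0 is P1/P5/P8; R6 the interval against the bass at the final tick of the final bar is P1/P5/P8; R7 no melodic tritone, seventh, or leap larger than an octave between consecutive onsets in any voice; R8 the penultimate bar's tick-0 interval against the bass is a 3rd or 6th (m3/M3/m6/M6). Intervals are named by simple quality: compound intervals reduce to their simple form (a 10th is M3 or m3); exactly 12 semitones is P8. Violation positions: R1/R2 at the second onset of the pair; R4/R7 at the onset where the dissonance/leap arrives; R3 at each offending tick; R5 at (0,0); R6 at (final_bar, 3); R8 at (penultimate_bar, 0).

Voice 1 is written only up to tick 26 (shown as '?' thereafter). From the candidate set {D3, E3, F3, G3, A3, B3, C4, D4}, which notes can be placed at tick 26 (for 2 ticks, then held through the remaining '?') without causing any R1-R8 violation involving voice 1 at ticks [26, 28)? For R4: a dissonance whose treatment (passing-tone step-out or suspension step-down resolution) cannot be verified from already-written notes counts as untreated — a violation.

{A3, B3, D3, D4, F3}

D3: legal
E3: violates R4
F3: legal
G3: violates R4
A3: legal
B3: legal
C4: violates R4
D4: legal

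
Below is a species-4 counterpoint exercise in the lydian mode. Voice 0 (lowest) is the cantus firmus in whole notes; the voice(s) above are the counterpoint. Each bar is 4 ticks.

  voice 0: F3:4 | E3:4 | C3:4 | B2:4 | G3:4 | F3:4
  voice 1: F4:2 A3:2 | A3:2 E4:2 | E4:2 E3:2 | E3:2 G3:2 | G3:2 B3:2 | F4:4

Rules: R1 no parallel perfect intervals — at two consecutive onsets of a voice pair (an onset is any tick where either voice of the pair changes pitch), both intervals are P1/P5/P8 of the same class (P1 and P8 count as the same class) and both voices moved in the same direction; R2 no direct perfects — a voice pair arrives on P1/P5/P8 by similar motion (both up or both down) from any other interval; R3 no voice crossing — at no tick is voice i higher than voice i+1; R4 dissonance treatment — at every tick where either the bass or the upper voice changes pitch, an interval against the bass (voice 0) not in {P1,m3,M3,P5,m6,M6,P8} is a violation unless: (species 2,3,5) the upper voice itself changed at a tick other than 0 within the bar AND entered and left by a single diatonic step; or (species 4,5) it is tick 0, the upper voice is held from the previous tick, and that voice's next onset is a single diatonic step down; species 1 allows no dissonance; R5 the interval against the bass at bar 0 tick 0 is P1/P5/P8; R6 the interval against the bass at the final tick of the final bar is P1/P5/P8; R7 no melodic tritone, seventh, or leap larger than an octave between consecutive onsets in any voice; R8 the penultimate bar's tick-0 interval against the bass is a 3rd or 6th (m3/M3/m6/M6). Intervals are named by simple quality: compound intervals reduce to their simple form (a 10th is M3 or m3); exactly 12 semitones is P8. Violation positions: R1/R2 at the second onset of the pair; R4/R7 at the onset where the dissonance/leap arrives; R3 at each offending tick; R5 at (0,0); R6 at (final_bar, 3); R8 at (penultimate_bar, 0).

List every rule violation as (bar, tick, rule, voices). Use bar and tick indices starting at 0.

bar 0: v0=F3 v1=F4 downbeat P8
bar 1: v0=E3 v1=A3 downbeat P4
bar 2: v0=C3 v1=E4 downbeat M3
bar 3: v0=B2 v1=E3 downbeat P4
bar 4: v0=G3 v1=G3 downbeat P1
bar 5: v0=F3 v1=F4 downbeat P8
  -> R4 @ bar 1 tick 0 v(0, 1): E3/A3 P4 untreated
  -> R4 @ bar 3 tick 0 v(0, 1): B2/E3 P4 untreated
  -> R8 @ bar 4 tick 0 v(0, 1): penult P1 not 3rd/6th
  -> R7 @ bar 5 tick 0 v(1,): B3->F4 leap 6st

(1, 0, R4, (0, 1))
(3, 0, R4, (0, 1))
(4, 0, R8, (0, 1))
(5, 0, R7, (1,))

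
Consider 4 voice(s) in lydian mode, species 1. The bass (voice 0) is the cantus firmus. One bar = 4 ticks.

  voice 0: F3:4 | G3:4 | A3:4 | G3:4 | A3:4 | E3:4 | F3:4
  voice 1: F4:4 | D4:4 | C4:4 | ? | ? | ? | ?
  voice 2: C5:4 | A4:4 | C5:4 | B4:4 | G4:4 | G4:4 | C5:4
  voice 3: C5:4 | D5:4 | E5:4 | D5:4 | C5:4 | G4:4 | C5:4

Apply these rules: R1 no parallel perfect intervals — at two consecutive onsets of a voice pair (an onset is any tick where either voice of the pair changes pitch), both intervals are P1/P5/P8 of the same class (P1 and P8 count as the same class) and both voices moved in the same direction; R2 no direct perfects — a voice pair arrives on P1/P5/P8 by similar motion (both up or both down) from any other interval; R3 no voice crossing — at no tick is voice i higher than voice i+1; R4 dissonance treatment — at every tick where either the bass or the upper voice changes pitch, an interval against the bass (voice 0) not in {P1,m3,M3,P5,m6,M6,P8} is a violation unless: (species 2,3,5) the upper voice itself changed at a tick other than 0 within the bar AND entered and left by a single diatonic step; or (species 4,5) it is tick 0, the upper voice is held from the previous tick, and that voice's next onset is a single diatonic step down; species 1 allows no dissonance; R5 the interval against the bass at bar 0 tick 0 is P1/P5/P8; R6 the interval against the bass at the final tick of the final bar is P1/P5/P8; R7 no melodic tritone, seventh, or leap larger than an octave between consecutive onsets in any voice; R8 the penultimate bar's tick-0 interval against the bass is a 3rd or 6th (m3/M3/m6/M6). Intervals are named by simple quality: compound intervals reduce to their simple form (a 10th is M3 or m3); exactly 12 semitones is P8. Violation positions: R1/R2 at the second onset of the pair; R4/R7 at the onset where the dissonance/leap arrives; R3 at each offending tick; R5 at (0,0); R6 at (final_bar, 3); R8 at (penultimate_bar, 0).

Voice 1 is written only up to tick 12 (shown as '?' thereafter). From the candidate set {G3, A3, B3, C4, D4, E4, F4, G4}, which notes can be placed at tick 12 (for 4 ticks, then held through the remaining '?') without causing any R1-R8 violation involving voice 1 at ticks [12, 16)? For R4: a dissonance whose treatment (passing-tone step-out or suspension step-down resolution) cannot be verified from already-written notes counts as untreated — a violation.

G3: violates R2
A3: violates R4
B3: violates R1
C4: violates R4
D4: legal
E4: legal
F4: violates R4
G4: legal

{D4, E4, G4}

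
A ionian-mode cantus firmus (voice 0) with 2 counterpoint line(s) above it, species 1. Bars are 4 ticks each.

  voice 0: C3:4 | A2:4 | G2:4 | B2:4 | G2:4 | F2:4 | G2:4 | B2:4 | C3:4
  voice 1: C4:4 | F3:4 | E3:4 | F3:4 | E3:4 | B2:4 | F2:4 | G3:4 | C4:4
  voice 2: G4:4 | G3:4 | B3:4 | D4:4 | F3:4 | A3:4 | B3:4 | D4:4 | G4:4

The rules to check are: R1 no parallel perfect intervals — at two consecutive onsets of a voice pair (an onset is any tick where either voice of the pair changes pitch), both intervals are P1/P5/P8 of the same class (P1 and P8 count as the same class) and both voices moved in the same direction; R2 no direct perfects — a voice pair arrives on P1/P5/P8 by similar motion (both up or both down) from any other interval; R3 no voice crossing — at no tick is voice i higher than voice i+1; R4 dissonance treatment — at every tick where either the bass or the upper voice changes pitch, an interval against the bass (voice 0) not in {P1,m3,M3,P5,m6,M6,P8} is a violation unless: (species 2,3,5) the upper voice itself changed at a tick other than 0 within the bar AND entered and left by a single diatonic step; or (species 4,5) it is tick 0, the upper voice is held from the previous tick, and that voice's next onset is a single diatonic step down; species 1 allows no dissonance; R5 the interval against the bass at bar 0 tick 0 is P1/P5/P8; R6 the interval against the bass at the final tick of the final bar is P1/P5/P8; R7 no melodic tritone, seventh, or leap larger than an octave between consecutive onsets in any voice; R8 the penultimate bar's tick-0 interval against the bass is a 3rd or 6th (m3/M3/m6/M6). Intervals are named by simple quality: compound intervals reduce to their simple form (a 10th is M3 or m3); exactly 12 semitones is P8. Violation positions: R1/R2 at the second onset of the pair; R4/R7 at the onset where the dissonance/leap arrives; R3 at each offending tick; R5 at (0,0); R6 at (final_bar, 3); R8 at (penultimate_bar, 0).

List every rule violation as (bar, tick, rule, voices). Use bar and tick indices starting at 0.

bar 0: v0=C3 v1=C4 v2=G4 downbeat P5
bar 1: v0=A2 v1=F3 v2=G3 downbeat m7
bar 2: v0=G2 v1=E3 v2=B3 downbeat M3
bar 3: v0=B2 v1=F3 v2=D4 downbeat m3
bar 4: v0=G2 v1=E3 v2=F3 downbeat m7
bar 5: v0=F2 v1=B2 v2=A3 downbeat M3
bar 6: v0=G2 v1=F2 v2=B3 downbeat M3
bar 7: v0=B2 v1=G3 v2=D4 downbeat m3
bar 8: v0=C3 v1=C4 v2=G4 downbeat P5
  -> R4 @ bar 1 tick 0 v(0, 2): A2/G3 m7 untreated
  -> R4 @ bar 3 tick 0 v(0, 1): B2/F3 TT untreated
  -> R4 @ bar 4 tick 0 v(0, 2): G2/F3 m7 untreated
  -> R4 @ bar 5 tick 0 v(0, 1): F2/B2 TT untreated
  -> R3 @ bar 6 tick 0 v(0, 1): G2 above F2
  -> R4 @ bar 6 tick 0 v(0, 1): G2/F2 M2 untreated
  -> R7 @ bar 6 tick 0 v(1,): B2->F2 leap 6st
  -> R3 @ bar 6 tick 1 v(0, 1): G2 above F2
  -> R3 @ bar 6 tick 2 v(0, 1): G2 above F2
  -> R3 @ bar 6 tick 3 v(0, 1): G2 above F2
  -> R2 @ bar 7 tick 0 v(1, 2): F2/B3 TT -> G3/D4 P5 similar
  -> R7 @ bar 7 tick 0 v(1,): F2->G3 leap 14st
  -> R1 @ bar 8 tick 0 v(1, 2): G3/D4 P5 -> C4/G4 P5 similar
  -> R2 @ bar 8 tick 0 v(0, 1): B2/G3 m6 -> C3/C4 P8 similar
  -> R2 @ bar 8 tick 0 v(0, 2): B2/D4 m3 -> C3/G4 P5 similar

(1, 0, R4, (0, 2))
(3, 0, R4, (0, 1))
(4, 0, R4, (0, 2))
(5, 0, R4, (0, 1))
(6, 0, R3, (0, 1))
(6, 0, R4, (0, 1))
(6, 0, R7, (1,))
(6, 1, R3, (0, 1))
(6, 2, R3, (0, 1))
(6, 3, R3, (0, 1))
(7, 0, R2, (1, 2))
(7, 0, R7, (1,))
(8, 0, R1, (1, 2))
(8, 0, R2, (0, 1))
(8, 0, R2, (0, 2))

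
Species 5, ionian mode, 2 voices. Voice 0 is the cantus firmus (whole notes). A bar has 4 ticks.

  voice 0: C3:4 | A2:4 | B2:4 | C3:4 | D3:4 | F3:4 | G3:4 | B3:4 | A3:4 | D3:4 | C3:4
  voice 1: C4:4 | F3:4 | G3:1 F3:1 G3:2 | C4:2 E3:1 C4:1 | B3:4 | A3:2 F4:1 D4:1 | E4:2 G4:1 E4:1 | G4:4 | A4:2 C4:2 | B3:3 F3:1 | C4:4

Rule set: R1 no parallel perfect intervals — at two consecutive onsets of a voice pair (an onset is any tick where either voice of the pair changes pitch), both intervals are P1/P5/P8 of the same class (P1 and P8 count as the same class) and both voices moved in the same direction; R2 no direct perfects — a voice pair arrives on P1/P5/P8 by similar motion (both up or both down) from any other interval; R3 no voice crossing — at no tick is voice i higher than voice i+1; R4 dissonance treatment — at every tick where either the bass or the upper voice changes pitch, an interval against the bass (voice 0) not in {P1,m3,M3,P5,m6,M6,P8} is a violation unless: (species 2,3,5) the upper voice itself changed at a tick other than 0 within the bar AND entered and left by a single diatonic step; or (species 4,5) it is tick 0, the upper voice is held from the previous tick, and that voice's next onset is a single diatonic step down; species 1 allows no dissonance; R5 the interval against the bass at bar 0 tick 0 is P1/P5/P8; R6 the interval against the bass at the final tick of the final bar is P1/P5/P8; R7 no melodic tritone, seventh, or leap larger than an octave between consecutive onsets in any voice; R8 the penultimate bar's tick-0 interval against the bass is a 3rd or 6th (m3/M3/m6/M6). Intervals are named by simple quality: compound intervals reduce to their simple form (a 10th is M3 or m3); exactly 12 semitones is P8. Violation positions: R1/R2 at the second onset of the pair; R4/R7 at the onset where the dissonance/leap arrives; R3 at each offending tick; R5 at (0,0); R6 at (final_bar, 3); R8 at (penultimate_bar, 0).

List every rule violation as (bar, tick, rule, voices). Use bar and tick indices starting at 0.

bar 0: v0=C3 v1=C4 downbeat P8
bar 1: v0=A2 v1=F3 downbeat m6
bar 2: v0=B2 v1=G3 downbeat m6
bar 3: v0=C3 v1=C4 downbeat P8
bar 4: v0=D3 v1=B3 downbeat M6
bar 5: v0=F3 v1=A3 downbeat M3
bar 6: v0=G3 v1=E4 downbeat M6
bar 7: v0=B3 v1=G4 downbeat m6
bar 8: v0=A3 v1=A4 downbeat P8
bar 9: v0=D3 v1=B3 downbeat M6
bar 10: v0=C3 v1=C4 downbeat P8
  -> R2 @ bar 3 tick 0 v(0, 1): B2/G3 m6 -> C3/C4 P8 similar
  -> R7 @ bar 9 tick 3 v(1,): B3->F3 leap 6st

(3, 0, R2, (0, 1))
(9, 3, R7, (1,))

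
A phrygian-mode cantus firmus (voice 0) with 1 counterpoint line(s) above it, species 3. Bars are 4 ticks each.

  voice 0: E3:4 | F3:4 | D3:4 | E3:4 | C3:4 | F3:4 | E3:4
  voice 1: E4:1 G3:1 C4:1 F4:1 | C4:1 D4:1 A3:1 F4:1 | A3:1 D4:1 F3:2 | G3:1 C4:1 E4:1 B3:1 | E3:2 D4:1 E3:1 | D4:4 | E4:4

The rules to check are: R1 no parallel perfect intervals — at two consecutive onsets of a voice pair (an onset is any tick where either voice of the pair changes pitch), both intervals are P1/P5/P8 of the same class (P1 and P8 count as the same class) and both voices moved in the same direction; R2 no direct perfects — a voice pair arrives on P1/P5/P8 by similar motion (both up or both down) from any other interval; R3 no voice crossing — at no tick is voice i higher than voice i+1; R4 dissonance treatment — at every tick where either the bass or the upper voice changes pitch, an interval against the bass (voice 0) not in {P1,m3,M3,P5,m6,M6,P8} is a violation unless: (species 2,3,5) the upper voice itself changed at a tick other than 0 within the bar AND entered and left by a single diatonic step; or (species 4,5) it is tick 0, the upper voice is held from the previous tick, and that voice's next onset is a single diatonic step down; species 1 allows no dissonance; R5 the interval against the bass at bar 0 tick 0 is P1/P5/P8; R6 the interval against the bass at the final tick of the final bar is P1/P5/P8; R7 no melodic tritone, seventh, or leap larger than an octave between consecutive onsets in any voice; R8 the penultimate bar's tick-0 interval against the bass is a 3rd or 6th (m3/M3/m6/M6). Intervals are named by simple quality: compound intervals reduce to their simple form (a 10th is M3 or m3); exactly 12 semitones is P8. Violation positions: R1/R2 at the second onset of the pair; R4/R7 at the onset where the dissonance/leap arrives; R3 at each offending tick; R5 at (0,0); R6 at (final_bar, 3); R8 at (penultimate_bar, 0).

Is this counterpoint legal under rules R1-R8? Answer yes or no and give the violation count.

No (6 violations)

bar 0: v0=E3 v1=E4 (P8)
bar 1: v0=F3 v1=C4 (P5)
bar 2: v0=D3 v1=A3 (P5)
bar 3: v0=E3 v1=G3 (m3)
bar 4: v0=C3 v1=E3 (M3)
bar 5: v0=F3 v1=D4 (M6)
bar 6: v0=E3 v1=E4 (P8)
  R4 @ bar0.3: E3/F4 m2 untreated
  R2 @ bar2.0: F3/F4 P8 -> D3/A3 P5 similar
  R4 @ bar4.2: C3/D4 M2 untreated
  R7 @ bar4.2: E3->D4 leap 10st
  R7 @ bar4.3: D4->E3 leap 10st
  R7 @ bar5.0: E3->D4 leap 10st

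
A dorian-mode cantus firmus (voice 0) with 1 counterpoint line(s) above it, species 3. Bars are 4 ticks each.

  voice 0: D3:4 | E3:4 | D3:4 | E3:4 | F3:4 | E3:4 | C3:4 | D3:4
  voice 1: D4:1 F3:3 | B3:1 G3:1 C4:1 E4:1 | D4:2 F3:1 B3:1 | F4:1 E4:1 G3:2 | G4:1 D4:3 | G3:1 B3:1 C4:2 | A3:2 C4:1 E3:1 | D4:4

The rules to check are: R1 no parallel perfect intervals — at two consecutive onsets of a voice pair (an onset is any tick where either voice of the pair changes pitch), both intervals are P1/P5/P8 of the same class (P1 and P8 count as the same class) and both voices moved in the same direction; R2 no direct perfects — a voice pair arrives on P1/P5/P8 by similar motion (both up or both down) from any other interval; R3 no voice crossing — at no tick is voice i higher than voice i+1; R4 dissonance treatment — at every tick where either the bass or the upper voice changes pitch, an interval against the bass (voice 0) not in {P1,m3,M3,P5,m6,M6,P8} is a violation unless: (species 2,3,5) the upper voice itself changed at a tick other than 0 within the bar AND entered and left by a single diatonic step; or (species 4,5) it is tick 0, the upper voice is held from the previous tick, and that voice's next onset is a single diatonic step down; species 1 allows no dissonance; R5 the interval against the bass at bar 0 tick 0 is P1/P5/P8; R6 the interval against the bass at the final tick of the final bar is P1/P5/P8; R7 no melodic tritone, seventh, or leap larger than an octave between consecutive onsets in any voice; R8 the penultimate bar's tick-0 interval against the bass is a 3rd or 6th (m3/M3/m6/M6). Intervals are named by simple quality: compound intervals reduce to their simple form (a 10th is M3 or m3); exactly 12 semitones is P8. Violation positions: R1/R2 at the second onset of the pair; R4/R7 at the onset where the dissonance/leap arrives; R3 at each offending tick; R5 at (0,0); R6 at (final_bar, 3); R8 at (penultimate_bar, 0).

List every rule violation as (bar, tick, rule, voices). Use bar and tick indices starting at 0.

(1, 0, R2, (0, 1))
(1, 0, R7, (1,))
(2, 0, R1, (0, 1))
(2, 3, R7, (1,))
(3, 0, R4, (0, 1))
(3, 0, R7, (1,))
(4, 0, R4, (0, 1))
(7, 0, R2, (0, 1))
(7, 0, R7, (1,))

bar 0: v0=D3 v1=D4 downbeat P8
bar 1: v0=E3 v1=B3 downbeat P5
bar 2: v0=D3 v1=D4 downbeat P8
bar 3: v0=E3 v1=F4 downbeat m2
bar 4: v0=F3 v1=G4 downbeat M2
bar 5: v0=E3 v1=G3 downbeat m3
bar 6: v0=C3 v1=A3 downbeat M6
bar 7: v0=D3 v1=D4 downbeat P8
  -> R2 @ bar 1 tick 0 v(0, 1): D3/F3 m3 -> E3/B3 P5 similar
  -> R7 @ bar 1 tick 0 v(1,): F3->B3 leap 6st
  -> R1 @ bar 2 tick 0 v(0, 1): E3/E4 P8 -> D3/D4 P8 similar
  -> R7 @ bar 2 tick 3 v(1,): F3->B3 leap 6st
  -> R4 @ bar 3 tick 0 v(0, 1): E3/F4 m2 untreated
  -> R7 @ bar 3 tick 0 v(1,): B3->F4 leap 6st
  -> R4 @ bar 4 tick 0 v(0, 1): F3/G4 M2 untreated
  -> R2 @ bar 7 tick 0 v(0, 1): C3/E3 M3 -> D3/D4 P8 similar
  -> R7 @ bar 7 tick 0 v(1,): E3->D4 leap 10st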